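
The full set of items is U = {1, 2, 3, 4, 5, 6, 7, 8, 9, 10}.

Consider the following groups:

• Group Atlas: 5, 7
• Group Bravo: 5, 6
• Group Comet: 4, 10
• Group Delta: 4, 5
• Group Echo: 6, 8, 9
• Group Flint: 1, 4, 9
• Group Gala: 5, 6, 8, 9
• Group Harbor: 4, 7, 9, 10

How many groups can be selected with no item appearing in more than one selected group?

Atlas, Comet, Echo are pairwise disjoint (Atlas={5,7}; Comet={4,10}; Echo={6,8,9}).
Every remaining group overlaps one of these, and no 4 of the listed groups are pairwise disjoint, so 3 is the maximum.

3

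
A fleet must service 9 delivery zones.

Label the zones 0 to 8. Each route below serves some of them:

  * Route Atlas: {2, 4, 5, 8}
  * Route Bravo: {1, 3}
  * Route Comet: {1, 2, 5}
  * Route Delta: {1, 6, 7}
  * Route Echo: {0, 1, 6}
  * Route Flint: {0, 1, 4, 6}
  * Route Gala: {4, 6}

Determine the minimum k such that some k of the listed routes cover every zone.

Take {Atlas, Bravo, Delta, Echo}. Their union is {0, 1, 2, 3, 4, 5, 6, 7, 8}, which is all 9 zones.
No 3 of the 7 routes cover everything (all 35 combinations miss at least one zone), so 4 is optimal.

4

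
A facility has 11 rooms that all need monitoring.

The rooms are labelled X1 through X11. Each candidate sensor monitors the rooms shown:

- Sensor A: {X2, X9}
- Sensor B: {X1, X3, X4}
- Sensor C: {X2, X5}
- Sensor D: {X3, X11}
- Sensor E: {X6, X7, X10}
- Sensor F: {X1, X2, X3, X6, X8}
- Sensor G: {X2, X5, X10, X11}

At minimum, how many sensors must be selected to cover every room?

A and B and E and F and G together: A ∪ B ∪ E ∪ F ∪ G = {X1, X2, X3, X4, X5, X6, X7, X8, X9, X10, X11} — every room is covered.
No 4 of the 7 sensors cover everything (all 35 combinations miss at least one room), so 5 is optimal.

5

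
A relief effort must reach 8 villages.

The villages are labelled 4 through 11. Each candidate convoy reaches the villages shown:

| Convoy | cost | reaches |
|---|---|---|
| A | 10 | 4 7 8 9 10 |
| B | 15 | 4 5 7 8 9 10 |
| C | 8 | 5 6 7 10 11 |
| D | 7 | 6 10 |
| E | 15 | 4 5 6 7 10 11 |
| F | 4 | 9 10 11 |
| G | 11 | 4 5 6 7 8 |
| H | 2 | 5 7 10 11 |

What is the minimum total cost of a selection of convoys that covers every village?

15

F, G together cover every village (F ∪ G = {4, 5, 6, 7, 8, 9, 10, 11}); total cost 4 + 11 = 15.
The greedy pick H, A, D costs 19; no covering selection beats 15.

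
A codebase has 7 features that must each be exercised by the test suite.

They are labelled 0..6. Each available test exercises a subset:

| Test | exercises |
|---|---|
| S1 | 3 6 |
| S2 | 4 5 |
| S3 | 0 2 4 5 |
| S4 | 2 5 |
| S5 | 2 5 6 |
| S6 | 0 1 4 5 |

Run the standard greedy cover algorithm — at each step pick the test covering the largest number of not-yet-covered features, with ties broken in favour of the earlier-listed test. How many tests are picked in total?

3

Greedy: pick S3 (covers 4 new) → pick S1 (covers 2 new) → pick S6 (covers 1 new). Total picks: 3.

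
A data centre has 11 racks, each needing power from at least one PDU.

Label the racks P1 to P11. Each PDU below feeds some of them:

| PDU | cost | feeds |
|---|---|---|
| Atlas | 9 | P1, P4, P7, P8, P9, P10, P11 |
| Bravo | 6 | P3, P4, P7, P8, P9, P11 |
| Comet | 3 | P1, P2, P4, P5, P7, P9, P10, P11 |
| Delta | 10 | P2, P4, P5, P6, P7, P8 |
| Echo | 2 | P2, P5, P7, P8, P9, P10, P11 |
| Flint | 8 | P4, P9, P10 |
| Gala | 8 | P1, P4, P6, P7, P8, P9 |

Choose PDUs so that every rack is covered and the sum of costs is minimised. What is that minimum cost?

Bravo, Echo, Gala together cover every rack (Bravo ∪ Echo ∪ Gala = {P1, P2, P3, P4, P5, P6, P7, P8, P9, P10, P11}); total cost 6 + 2 + 8 = 16.
The greedy pick Echo, Comet, Bravo, Gala costs 19; no covering selection beats 16.

16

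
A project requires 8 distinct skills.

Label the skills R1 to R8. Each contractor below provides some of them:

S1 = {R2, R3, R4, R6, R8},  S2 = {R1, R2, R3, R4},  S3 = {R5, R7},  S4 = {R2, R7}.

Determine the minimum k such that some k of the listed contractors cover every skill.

Take {S1, S2, S3}. Their union is {R1, R2, R3, R4, R5, R6, R7, R8}, which is all 8 skills.
Only S2 contains R1, so S2 is forced; the remaining 4 skills need at least 2 more contractors (each remaining contractor adds at most 2) — so at least 3 contractors are needed, and 3 is optimal.

3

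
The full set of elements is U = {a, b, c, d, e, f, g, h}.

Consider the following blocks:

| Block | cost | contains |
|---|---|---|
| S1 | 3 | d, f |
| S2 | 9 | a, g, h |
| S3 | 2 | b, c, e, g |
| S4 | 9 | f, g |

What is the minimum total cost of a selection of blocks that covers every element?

14

S1, S2, S3 together cover every element (S1 ∪ S2 ∪ S3 = {a, b, c, d, e, f, g, h}); total cost 3 + 9 + 2 = 14.
No covering selection has total cost below 14.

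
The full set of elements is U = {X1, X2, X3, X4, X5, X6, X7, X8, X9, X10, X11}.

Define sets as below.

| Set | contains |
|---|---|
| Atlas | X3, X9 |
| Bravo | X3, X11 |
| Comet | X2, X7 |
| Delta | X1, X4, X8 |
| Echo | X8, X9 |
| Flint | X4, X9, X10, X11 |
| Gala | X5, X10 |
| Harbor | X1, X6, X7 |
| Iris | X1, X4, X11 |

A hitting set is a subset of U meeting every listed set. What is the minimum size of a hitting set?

The 5 elements {X1, X3, X7, X8, X10} hit every set.
No choice of 4 elements meets every set, so 5 is the minimum.

5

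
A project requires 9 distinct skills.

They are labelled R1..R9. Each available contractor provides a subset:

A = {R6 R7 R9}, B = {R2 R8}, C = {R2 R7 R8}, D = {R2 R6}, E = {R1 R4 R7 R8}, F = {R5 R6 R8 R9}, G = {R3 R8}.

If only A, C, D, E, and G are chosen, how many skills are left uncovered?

1

Union of A, C, D, E, G = {R1, R2, R3, R4, R6, R7, R8, R9}.
Not covered: R5 — 1 skill.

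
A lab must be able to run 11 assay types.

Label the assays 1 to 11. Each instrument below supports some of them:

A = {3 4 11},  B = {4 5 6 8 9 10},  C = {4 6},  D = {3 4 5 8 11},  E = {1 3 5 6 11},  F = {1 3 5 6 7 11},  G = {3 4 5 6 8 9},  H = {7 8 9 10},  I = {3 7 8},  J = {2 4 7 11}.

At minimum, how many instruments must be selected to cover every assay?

3

Take {B, E, J}. Their union is {1, 2, 3, 4, 5, 6, 7, 8, 9, 10, 11}, which is all 11 assays.
Only J contains 2, so J is forced; the remaining 7 assays need at least 2 more instruments (each remaining instrument adds at most 5) — so at least 3 instruments are needed, and 3 is optimal.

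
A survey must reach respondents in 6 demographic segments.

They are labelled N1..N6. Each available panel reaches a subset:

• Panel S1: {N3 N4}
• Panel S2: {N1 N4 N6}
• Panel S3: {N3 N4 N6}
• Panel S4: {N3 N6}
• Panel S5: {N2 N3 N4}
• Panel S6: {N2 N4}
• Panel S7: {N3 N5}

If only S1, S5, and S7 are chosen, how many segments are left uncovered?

2

Union of S1, S5, S7 = {N2, N3, N4, N5}.
Not covered: N1, N6 — 2 segments.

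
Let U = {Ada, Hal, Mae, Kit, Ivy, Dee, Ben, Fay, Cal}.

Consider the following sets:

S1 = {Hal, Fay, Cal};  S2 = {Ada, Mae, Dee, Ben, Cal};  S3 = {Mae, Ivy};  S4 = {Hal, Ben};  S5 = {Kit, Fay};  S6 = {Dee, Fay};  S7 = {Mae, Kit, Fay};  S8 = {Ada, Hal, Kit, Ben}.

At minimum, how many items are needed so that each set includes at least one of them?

H = {Mae, Ben, Fay} meets every set (each contains at least one member of H), and |H| = 3.
The sets S3, S4, S5 are pairwise disjoint, so any hitting set needs a separate item for each — at least 3. Hence 3 is optimal.

3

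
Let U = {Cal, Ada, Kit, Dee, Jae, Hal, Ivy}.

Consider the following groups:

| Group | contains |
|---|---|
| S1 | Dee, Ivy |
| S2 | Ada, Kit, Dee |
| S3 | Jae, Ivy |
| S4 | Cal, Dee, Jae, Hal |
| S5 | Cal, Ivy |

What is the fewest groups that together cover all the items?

3

S2, S4, and S5 cover everything between them: the union {Cal, Ada, Kit, Dee, Jae, Hal, Ivy} is all of U.
Only S2 contains Ada, so S2 is forced; the remaining 4 items need at least 2 more groups (each remaining group adds at most 3) — so at least 3 groups are needed, and 3 is optimal.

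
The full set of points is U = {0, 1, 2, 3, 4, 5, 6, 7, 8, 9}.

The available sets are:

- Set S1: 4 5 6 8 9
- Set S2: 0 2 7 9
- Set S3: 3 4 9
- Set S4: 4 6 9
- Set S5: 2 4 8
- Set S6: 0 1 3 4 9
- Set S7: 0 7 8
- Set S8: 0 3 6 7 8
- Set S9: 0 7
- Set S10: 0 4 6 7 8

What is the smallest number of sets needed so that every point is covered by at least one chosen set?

3

Take {S1, S2, S6}. Their union is {0, 1, 2, 3, 4, 5, 6, 7, 8, 9}, which is all 10 points.
Only S6 contains 1, so S6 is forced; the remaining 5 points need at least 2 more sets (each remaining set adds at most 3) — so at least 3 sets are needed, and 3 is optimal.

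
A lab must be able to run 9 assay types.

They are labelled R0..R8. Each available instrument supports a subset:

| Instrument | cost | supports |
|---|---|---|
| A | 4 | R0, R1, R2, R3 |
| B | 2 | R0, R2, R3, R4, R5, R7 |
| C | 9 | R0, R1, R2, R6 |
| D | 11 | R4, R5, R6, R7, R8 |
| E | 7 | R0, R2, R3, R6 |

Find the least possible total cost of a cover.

A, D together cover every assay (A ∪ D = {R0, R1, R2, R3, R4, R5, R6, R7, R8}); total cost 4 + 11 = 15.
The greedy pick B, A, D costs 17; no covering selection beats 15.

15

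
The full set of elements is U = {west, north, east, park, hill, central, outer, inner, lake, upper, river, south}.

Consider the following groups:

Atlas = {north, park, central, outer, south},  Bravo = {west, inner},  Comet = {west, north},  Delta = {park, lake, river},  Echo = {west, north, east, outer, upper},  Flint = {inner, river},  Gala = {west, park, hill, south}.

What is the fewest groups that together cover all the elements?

5

Atlas and Bravo and Delta and Echo and Gala together: Atlas ∪ Bravo ∪ Delta ∪ Echo ∪ Gala = {west, north, east, park, hill, central, outer, inner, lake, upper, river, south} — every element is covered.
No 4 of the 7 groups cover everything (all 35 combinations miss at least one element), so 5 is optimal.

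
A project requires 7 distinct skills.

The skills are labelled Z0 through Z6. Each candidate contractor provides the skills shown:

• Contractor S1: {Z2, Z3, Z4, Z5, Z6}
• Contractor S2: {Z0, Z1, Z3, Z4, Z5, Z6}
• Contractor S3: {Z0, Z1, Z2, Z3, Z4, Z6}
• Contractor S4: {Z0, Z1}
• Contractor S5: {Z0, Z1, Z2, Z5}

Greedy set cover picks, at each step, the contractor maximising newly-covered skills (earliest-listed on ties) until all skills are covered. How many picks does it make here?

Greedy: pick S2 (covers 6 new) → pick S1 (covers 1 new). Total picks: 2.

2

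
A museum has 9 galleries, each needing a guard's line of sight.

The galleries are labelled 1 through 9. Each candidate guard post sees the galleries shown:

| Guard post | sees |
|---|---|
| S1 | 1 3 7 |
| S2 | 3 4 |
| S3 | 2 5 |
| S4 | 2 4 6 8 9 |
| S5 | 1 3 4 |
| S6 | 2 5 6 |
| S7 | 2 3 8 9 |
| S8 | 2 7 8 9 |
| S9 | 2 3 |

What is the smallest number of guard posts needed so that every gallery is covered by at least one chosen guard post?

3

S5 and S6 and S8 together: S5 ∪ S6 ∪ S8 = {1, 2, 3, 4, 5, 6, 7, 8, 9} — every gallery is covered.
No 2 of the 9 guard posts cover everything (all 36 combinations miss at least one gallery), so 3 is optimal.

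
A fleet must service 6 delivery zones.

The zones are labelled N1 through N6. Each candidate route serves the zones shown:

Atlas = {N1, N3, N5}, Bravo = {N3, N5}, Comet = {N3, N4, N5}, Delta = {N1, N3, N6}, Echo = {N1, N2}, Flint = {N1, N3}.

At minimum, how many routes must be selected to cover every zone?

3

Take {Comet, Delta, Echo}. Their union is {N1, N2, N3, N4, N5, N6}, which is all 6 zones.
Only Echo contains N2, so Echo is forced; the remaining 4 zones need at least 2 more routes (each remaining route adds at most 3) — so at least 3 routes are needed, and 3 is optimal.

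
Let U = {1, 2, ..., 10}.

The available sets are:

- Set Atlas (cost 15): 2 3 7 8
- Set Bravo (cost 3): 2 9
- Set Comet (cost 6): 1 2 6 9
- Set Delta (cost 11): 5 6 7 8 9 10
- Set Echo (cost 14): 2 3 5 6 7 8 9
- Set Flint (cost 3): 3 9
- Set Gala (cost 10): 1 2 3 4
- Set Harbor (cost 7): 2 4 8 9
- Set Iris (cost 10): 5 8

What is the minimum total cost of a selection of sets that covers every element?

Delta, Gala together cover every element (Delta ∪ Gala = {1, 2, 3, 4, 5, 6, 7, 8, 9, 10}); total cost 11 + 10 = 21.
The greedy pick Bravo, Delta, Flint, Gala costs 27; no covering selection beats 21.

21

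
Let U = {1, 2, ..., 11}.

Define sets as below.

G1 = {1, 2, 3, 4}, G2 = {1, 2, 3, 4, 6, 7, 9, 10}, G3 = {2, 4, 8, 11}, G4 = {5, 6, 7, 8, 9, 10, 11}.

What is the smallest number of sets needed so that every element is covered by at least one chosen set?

G2 and G4 together: G2 ∪ G4 = {1, 2, 3, 4, 5, 6, 7, 8, 9, 10, 11} — every element is covered.
No single set has all 11 elements (the largest, G2, has 8), so 2 is optimal.

2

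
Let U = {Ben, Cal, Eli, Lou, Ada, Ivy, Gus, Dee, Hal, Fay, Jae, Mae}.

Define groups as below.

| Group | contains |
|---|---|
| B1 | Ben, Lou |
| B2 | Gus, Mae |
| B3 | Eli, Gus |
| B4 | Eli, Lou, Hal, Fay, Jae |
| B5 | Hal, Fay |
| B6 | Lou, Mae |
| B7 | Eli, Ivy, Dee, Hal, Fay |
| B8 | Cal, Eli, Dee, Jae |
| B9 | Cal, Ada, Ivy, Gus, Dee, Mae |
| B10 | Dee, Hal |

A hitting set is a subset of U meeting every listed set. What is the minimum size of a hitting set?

4

Take H = {Lou, Gus, Hal, Jae}. Each listed group contains at least one of these, so H is a hitting set of size 4.
The groups B1, B2, B5, B8 are pairwise disjoint, so any hitting set needs a separate element for each — at least 4. Hence 4 is optimal.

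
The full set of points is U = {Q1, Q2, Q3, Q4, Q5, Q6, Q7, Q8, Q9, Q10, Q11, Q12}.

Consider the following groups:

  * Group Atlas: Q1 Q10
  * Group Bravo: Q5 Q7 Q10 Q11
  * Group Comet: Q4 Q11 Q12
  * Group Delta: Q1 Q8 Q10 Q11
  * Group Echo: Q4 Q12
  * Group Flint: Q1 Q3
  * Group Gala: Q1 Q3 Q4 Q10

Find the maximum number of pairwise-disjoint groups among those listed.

3

Bravo, Echo, Flint are pairwise disjoint (Bravo={Q5,Q7,Q10,Q11}; Echo={Q4,Q12}; Flint={Q1,Q3}).
Every remaining group overlaps one of these, and no 4 of the listed groups are pairwise disjoint, so 3 is the maximum.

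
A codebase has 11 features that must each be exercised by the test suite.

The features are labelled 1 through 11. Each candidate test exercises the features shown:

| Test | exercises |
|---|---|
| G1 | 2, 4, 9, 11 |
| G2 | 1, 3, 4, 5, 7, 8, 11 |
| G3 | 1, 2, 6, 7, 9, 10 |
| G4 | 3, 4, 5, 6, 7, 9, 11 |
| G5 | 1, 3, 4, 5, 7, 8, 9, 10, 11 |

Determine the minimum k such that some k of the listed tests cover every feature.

Take {G2, G3}. Their union is {1, 2, 3, 4, 5, 6, 7, 8, 9, 10, 11}, which is all 11 features.
No single test has all 11 features (the largest, G5, has 9), so 2 is optimal.

2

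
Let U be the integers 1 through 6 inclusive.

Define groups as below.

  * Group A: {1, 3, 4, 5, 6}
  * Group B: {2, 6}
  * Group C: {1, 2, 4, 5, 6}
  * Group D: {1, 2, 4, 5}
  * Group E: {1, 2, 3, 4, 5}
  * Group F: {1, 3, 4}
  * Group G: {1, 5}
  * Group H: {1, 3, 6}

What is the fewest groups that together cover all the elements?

A and E together: A ∪ E = {1, 2, 3, 4, 5, 6} — every element is covered.
No single group has all 6 elements (the largest, A, has 5), so 2 is optimal.

2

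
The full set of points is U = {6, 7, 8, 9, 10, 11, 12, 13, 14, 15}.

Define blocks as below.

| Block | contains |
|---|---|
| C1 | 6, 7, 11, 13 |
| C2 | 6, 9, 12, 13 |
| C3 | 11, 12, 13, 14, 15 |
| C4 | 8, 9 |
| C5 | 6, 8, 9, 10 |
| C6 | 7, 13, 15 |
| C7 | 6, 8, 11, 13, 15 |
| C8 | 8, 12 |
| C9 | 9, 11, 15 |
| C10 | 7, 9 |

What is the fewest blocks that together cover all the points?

Take {C3, C5, C10}. Their union is {6, 7, 8, 9, 10, 11, 12, 13, 14, 15}, which is all 10 points.
Only C5 contains 10, so C5 is forced; the remaining 6 points need at least 2 more blocks (each remaining block adds at most 5) — so at least 3 blocks are needed, and 3 is optimal.

3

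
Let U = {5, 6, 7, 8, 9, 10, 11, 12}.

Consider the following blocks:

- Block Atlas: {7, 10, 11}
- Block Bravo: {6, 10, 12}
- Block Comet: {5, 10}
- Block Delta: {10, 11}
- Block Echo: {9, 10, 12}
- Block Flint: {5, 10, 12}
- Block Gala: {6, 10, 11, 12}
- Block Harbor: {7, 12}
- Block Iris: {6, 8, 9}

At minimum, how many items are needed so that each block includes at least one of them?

3

H = {7, 8, 10} meets every block (each contains at least one member of H), and |H| = 3.
The blocks Delta, Harbor, Iris are pairwise disjoint, so any hitting set needs a separate item for each — at least 3. Hence 3 is optimal.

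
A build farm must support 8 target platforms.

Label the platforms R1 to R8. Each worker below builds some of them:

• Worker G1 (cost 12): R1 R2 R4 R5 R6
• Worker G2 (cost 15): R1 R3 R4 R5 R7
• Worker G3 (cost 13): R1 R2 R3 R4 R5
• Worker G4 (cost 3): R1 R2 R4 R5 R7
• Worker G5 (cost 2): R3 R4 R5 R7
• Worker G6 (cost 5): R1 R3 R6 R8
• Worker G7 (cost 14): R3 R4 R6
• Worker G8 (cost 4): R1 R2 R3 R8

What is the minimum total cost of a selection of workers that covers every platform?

8

G4, G6 together cover every platform (G4 ∪ G6 = {R1, R2, R3, R4, R5, R6, R7, R8}); total cost 3 + 5 = 8.
The greedy pick G5, G8, G6 costs 11; no covering selection beats 8.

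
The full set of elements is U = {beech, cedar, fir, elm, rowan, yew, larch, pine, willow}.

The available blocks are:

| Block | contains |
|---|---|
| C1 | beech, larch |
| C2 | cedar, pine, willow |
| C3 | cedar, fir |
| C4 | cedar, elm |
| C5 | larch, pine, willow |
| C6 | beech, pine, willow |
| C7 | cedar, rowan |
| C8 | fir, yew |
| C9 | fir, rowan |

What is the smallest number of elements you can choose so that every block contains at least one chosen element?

Take H = {beech, cedar, fir, willow}. Each listed block contains at least one of these, so H is a hitting set of size 4.
No choice of 3 elements meets every block, so 4 is the minimum.

4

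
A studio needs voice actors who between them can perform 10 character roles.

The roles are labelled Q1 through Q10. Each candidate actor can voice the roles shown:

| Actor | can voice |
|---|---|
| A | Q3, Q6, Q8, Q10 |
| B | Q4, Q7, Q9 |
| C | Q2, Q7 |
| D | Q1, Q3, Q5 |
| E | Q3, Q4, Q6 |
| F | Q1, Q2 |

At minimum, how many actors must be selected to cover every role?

4

Take {A, B, C, D}. Their union is {Q1, Q2, Q3, Q4, Q5, Q6, Q7, Q8, Q9, Q10}, which is all 10 roles.
Only D contains Q5, so D is forced; the remaining 7 roles need at least 3 more actors (each remaining actor adds at most 3) — so at least 4 actors are needed, and 4 is optimal.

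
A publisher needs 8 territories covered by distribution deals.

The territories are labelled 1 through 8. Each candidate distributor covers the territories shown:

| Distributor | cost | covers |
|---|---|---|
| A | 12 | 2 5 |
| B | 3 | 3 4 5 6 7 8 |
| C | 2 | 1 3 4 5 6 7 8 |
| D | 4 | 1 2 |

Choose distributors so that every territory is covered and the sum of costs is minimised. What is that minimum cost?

6

C, D together cover every territory (C ∪ D = {1, 2, 3, 4, 5, 6, 7, 8}); total cost 2 + 4 = 6.
No covering selection has total cost below 6.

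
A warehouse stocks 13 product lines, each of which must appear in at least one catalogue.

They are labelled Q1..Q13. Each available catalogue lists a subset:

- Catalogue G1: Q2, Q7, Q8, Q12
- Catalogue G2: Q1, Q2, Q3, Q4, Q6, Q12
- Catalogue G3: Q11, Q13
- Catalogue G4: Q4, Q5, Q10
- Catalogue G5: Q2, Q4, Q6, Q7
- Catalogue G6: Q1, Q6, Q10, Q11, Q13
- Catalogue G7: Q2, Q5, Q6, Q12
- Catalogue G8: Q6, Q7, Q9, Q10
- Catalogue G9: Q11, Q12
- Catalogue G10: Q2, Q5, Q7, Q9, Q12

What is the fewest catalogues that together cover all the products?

4

G1 and G2 and G6 and G10 together: G1 ∪ G2 ∪ G6 ∪ G10 = {Q1, Q2, Q3, Q4, Q5, Q6, Q7, Q8, Q9, Q10, Q11, Q12, Q13} — every product is covered.
Only G2 contains Q3, so G2 is forced; the remaining 7 products need at least 3 more catalogues (each remaining catalogue adds at most 3) — so at least 4 catalogues are needed, and 4 is optimal.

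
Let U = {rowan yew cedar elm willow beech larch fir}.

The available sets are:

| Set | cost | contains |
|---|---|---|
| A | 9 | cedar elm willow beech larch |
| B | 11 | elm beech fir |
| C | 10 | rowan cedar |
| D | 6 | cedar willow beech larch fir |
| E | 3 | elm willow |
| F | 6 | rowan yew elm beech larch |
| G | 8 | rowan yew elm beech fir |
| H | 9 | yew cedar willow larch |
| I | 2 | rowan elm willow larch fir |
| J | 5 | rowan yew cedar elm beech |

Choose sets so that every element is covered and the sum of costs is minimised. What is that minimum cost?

I, J together cover every element (I ∪ J = {rowan, yew, cedar, elm, willow, beech, larch, fir}); total cost 2 + 5 = 7.
No covering selection has total cost below 7.

7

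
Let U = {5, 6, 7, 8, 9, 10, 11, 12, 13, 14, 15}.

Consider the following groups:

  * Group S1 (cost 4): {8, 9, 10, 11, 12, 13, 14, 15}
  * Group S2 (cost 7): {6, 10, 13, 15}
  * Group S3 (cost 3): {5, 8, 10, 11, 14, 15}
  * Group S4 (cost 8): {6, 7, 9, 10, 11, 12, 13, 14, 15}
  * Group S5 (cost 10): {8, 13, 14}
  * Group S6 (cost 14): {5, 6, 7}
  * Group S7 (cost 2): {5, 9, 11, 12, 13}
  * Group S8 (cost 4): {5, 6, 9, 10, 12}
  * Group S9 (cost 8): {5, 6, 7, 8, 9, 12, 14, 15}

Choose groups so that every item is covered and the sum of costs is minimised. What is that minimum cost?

11

S3, S4 together cover every item (S3 ∪ S4 = {5, 6, 7, 8, 9, 10, 11, 12, 13, 14, 15}); total cost 3 + 8 = 11.
The greedy pick S7, S3, S4 costs 13; no covering selection beats 11.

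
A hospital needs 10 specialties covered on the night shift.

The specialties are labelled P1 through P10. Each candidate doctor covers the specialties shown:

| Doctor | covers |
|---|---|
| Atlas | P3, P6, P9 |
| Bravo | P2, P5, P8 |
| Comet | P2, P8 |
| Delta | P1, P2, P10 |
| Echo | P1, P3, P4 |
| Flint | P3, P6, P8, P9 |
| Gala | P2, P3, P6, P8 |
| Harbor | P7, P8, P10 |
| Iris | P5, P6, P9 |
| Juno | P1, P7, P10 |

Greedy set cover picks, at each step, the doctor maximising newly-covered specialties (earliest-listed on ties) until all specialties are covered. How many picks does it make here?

5

Greedy: pick Flint (covers 4 new) → pick Delta (covers 3 new) → pick Bravo (covers 1 new) → pick Echo (covers 1 new) → pick Harbor (covers 1 new). Total picks: 5.
(The true minimum cover uses only 4 doctors, so greedy is not optimal here.)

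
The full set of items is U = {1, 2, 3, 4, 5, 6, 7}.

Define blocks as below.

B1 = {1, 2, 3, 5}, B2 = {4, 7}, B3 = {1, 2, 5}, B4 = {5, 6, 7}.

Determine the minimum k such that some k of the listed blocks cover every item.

B1 and B2 and B4 together: B1 ∪ B2 ∪ B4 = {1, 2, 3, 4, 5, 6, 7} — every item is covered.
Only B1 contains 3, so B1 is forced; the remaining 3 items need at least 2 more blocks (each remaining block adds at most 2) — so at least 3 blocks are needed, and 3 is optimal.

3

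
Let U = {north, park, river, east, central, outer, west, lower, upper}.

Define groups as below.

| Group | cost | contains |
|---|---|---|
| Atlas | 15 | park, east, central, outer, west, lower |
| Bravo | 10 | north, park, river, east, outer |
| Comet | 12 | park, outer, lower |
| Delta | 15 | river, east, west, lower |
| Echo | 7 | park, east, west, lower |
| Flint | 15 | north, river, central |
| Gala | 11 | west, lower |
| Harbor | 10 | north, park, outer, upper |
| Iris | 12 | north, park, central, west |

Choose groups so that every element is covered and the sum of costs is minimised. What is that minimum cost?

Echo, Flint, Harbor together cover every element (Echo ∪ Flint ∪ Harbor = {north, park, river, east, central, outer, west, lower, upper}); total cost 7 + 15 + 10 = 32.
The greedy pick Echo, Bravo, Harbor, Iris costs 39; no covering selection beats 32.

32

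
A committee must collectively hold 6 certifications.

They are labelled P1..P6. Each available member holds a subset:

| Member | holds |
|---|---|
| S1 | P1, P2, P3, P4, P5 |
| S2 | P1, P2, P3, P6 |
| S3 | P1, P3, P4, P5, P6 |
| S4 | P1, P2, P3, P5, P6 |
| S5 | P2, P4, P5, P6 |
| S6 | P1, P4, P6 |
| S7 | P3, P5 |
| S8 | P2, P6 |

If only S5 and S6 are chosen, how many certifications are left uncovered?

1

Union of S5, S6 = {P1, P2, P4, P5, P6}.
Not covered: P3 — 1 certification.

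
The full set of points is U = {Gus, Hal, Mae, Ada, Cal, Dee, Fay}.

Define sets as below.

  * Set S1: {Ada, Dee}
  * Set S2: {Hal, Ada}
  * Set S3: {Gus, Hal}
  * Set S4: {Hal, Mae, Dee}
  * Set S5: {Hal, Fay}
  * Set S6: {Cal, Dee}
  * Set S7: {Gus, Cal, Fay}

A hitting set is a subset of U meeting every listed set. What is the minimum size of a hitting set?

The 3 points {Hal, Ada, Cal} hit every set.
No choice of 2 points meets every set, so 3 is the minimum.

3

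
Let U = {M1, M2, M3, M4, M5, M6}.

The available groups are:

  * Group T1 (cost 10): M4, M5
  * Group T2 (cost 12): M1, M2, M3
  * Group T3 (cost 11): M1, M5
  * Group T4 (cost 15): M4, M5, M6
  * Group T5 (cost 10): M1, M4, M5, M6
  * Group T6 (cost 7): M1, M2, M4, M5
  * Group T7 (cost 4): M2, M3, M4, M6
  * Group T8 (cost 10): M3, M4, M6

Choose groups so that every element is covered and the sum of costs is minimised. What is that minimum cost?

11

T6, T7 together cover every element (T6 ∪ T7 = {M1, M2, M3, M4, M5, M6}); total cost 7 + 4 = 11.
No covering selection has total cost below 11.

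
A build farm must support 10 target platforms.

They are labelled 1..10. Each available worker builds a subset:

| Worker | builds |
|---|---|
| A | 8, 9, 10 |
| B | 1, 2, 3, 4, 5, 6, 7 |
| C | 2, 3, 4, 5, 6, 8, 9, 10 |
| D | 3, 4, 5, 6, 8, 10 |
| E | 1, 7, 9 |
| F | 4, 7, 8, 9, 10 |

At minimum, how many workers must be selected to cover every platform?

B and C together: B ∪ C = {1, 2, 3, 4, 5, 6, 7, 8, 9, 10} — every platform is covered.
No single worker has all 10 platforms (the largest, C, has 8), so 2 is optimal.

2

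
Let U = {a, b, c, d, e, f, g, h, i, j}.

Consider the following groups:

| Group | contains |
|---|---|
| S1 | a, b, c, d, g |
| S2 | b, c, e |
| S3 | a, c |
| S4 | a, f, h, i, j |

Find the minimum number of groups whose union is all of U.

S1, S2, and S4 cover everything between them: the union {a, b, c, d, e, f, g, h, i, j} is all of U.
Only S1 contains d, so S1 is forced; the remaining 5 elements need at least 2 more groups (each remaining group adds at most 4) — so at least 3 groups are needed, and 3 is optimal.

3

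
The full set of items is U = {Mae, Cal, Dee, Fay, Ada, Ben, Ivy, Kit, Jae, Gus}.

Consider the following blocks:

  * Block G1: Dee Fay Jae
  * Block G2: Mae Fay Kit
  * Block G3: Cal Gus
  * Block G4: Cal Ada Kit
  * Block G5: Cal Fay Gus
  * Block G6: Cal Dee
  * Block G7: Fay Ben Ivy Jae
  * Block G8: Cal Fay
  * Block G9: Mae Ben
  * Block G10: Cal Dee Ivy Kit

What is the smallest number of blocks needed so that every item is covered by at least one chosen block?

5

G1 and G2 and G4 and G5 and G7 together: G1 ∪ G2 ∪ G4 ∪ G5 ∪ G7 = {Mae, Cal, Dee, Fay, Ada, Ben, Ivy, Kit, Jae, Gus} — every item is covered.
No 4 of the 10 blocks cover everything (all 210 combinations miss at least one item), so 5 is optimal.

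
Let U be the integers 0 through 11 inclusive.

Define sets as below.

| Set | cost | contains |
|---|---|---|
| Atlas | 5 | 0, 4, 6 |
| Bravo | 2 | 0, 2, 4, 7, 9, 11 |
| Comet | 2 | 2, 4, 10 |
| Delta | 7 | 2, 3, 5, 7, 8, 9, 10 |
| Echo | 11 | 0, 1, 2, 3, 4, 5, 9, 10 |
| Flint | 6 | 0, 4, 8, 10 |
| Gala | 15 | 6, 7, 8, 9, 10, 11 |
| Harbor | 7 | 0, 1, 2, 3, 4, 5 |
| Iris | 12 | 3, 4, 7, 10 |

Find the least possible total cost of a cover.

20

Atlas, Bravo, Flint, Harbor together cover every element (Atlas ∪ Bravo ∪ Flint ∪ Harbor = {0, 1, 2, 3, 4, 5, 6, 7, 8, 9, 10, 11}); total cost 5 + 2 + 6 + 7 = 20.
The greedy pick Bravo, Delta, Atlas, Harbor costs 21; no covering selection beats 20.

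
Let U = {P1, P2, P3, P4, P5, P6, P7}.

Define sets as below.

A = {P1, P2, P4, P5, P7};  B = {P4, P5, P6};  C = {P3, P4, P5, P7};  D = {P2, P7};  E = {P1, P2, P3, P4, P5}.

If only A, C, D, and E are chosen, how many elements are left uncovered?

1

Union of A, C, D, E = {P1, P2, P3, P4, P5, P7}.
Not covered: P6 — 1 element.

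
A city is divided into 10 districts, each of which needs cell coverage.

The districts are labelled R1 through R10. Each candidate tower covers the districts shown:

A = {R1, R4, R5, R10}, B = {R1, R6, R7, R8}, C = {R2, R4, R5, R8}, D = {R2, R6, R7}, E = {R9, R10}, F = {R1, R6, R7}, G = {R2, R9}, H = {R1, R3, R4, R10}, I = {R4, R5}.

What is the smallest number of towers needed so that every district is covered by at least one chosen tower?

B and G and H and I together: B ∪ G ∪ H ∪ I = {R1, R2, R3, R4, R5, R6, R7, R8, R9, R10} — every district is covered.
No 3 of the 9 towers cover everything (all 84 combinations miss at least one district), so 4 is optimal.

4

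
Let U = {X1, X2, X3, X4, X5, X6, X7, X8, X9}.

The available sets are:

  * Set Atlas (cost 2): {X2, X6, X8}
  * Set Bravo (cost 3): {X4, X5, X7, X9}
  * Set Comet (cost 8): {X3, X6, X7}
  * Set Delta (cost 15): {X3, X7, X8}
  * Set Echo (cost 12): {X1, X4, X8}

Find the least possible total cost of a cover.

25

Atlas, Bravo, Comet, Echo together cover every item (Atlas ∪ Bravo ∪ Comet ∪ Echo = {X1, X2, X3, X4, X5, X6, X7, X8, X9}); total cost 2 + 3 + 8 + 12 = 25.
No covering selection has total cost below 25.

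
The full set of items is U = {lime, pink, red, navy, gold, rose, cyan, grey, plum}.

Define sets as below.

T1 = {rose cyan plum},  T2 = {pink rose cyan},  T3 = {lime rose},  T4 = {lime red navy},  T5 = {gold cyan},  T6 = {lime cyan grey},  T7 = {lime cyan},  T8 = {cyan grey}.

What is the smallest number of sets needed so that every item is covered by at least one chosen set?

T1, T2, T4, T5, and T6 cover everything between them: the union {lime, pink, red, navy, gold, rose, cyan, grey, plum} is all of U.
No 4 of the 8 sets cover everything (all 70 combinations miss at least one item), so 5 is optimal.

5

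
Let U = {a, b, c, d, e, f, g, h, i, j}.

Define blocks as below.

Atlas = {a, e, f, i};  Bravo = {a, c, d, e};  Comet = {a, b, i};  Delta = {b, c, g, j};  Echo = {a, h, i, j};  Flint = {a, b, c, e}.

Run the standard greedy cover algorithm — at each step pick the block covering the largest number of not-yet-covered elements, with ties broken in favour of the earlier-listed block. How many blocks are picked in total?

Greedy: pick Atlas (covers 4 new) → pick Delta (covers 4 new) → pick Bravo (covers 1 new) → pick Echo (covers 1 new). Total picks: 4.

4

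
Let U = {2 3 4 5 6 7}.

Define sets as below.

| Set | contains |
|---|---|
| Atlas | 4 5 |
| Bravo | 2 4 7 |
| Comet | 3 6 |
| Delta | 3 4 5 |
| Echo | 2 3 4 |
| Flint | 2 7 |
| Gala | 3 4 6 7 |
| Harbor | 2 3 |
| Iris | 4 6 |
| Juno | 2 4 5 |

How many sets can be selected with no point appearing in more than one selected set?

3

Atlas, Comet, Flint are pairwise disjoint (Atlas={4,5}; Comet={3,6}; Flint={2,7}).
Every remaining set overlaps one of these, and no 4 of the listed sets are pairwise disjoint, so 3 is the maximum.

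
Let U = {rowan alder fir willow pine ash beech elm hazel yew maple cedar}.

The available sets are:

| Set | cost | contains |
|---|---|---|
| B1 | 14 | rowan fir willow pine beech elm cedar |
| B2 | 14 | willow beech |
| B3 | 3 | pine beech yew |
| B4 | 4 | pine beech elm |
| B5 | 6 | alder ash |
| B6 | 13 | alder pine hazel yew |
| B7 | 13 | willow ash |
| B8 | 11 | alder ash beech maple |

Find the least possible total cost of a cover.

38

B1, B6, B8 together cover every item (B1 ∪ B6 ∪ B8 = {rowan, alder, fir, willow, pine, ash, beech, elm, hazel, yew, maple, cedar}); total cost 14 + 13 + 11 = 38.
The greedy pick B3, B1, B5, B8, B6 costs 47; no covering selection beats 38.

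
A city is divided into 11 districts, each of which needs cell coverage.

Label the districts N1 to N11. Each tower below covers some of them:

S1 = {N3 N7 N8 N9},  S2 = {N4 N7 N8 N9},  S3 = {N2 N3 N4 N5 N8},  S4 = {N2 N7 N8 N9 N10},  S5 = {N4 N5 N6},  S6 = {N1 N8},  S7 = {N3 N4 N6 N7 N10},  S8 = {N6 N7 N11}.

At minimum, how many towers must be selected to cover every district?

Take {S3, S4, S6, S8}. Their union is {N1, N2, N3, N4, N5, N6, N7, N8, N9, N10, N11}, which is all 11 districts.
No 3 of the 8 towers cover everything (all 56 combinations miss at least one district), so 4 is optimal.

4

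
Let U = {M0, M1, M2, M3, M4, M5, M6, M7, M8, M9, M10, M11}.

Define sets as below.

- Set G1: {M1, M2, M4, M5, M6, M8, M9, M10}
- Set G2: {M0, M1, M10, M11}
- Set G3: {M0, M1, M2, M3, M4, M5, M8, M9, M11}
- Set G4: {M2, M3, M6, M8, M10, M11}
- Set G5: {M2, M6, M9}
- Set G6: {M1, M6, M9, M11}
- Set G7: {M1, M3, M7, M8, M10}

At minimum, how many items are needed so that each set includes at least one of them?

H = {M1, M6} meets every set (each contains at least one member of H), and |H| = 2.
The sets G5, G7 are pairwise disjoint, so any hitting set needs a separate item for each — at least 2. Hence 2 is optimal.

2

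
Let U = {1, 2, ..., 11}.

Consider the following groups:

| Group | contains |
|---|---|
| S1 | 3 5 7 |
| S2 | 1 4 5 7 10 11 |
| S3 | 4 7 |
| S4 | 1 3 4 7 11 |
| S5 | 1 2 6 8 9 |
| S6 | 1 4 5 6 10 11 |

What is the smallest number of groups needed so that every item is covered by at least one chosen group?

3

S1 and S2 and S5 together: S1 ∪ S2 ∪ S5 = {1, 2, 3, 4, 5, 6, 7, 8, 9, 10, 11} — every item is covered.
Only S5 contains 2, so S5 is forced; the remaining 6 items need at least 2 more groups (each remaining group adds at most 5) — so at least 3 groups are needed, and 3 is optimal.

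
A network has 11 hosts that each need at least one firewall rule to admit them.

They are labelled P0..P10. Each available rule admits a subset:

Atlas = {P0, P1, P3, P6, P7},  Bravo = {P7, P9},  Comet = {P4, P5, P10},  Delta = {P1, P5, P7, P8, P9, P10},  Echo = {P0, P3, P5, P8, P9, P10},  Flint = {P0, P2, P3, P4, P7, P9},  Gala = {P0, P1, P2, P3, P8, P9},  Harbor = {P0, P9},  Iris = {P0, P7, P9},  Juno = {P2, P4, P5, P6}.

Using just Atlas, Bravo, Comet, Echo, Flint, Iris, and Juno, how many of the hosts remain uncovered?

Union of Atlas, Bravo, Comet, Echo, Flint, Iris, Juno = {P0, P1, P2, P3, P4, P5, P6, P7, P8, P9, P10} — that's every host, so 0 are uncovered.

0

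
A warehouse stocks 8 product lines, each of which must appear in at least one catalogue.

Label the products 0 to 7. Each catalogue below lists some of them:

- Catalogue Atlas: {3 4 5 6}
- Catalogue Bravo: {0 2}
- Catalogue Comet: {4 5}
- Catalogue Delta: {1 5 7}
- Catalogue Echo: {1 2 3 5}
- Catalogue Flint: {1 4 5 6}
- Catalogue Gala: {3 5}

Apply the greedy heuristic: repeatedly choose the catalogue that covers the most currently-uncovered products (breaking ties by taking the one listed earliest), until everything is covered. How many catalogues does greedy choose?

Greedy: pick Atlas (covers 4 new) → pick Bravo (covers 2 new) → pick Delta (covers 2 new). Total picks: 3.

3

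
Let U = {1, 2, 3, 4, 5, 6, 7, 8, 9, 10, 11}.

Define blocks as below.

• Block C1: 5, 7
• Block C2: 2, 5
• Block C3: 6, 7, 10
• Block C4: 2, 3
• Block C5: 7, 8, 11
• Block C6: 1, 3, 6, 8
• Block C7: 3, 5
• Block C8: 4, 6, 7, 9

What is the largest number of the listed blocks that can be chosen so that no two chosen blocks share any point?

2

C3, C7 are pairwise disjoint (C3={6,7,10}; C7={3,5}).
Every remaining block overlaps one of these, and no 3 of the listed blocks are pairwise disjoint, so 2 is the maximum.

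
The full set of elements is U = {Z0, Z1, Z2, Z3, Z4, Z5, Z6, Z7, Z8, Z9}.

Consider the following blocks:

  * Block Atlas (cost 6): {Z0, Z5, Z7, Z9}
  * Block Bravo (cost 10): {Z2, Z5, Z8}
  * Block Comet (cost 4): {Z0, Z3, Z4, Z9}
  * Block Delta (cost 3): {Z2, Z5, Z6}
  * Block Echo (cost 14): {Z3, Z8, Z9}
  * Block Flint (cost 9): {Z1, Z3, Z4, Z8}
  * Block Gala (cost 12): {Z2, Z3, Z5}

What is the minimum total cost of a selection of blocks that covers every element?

Atlas, Delta, Flint together cover every element (Atlas ∪ Delta ∪ Flint = {Z0, Z1, Z2, Z3, Z4, Z5, Z6, Z7, Z8, Z9}); total cost 6 + 3 + 9 = 18.
The greedy pick Comet, Delta, Flint, Atlas costs 22; no covering selection beats 18.

18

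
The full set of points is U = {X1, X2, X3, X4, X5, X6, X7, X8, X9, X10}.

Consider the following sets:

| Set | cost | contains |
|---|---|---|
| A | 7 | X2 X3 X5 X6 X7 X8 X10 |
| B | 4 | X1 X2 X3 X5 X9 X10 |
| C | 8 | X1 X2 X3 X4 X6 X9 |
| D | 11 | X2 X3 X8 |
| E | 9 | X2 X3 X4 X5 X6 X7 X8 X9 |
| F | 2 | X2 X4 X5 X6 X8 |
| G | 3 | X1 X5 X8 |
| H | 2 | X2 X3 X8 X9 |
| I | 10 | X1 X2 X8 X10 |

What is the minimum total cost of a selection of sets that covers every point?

A, B, F together cover every point (A ∪ B ∪ F = {X1, X2, X3, X4, X5, X6, X7, X8, X9, X10}); total cost 7 + 4 + 2 = 13.
No covering selection has total cost below 13.

13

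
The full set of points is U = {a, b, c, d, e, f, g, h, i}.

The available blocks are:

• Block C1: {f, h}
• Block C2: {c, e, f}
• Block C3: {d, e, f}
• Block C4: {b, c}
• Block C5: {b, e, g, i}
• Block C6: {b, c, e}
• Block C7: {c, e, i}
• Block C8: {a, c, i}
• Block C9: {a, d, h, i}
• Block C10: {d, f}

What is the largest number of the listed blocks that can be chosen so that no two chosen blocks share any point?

2

C1, C7 are pairwise disjoint (C1={f,h}; C7={c,e,i}).
Every remaining block overlaps one of these, and no 3 of the listed blocks are pairwise disjoint, so 2 is the maximum.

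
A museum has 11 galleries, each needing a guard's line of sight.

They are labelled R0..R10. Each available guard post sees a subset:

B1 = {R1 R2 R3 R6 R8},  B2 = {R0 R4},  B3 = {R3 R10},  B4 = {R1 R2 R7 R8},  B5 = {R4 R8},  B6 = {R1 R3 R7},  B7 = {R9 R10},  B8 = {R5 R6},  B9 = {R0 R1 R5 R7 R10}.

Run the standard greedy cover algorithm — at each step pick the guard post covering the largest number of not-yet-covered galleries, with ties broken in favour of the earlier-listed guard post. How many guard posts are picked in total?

4

Greedy: pick B1 (covers 5 new) → pick B9 (covers 4 new) → pick B2 (covers 1 new) → pick B7 (covers 1 new). Total picks: 4.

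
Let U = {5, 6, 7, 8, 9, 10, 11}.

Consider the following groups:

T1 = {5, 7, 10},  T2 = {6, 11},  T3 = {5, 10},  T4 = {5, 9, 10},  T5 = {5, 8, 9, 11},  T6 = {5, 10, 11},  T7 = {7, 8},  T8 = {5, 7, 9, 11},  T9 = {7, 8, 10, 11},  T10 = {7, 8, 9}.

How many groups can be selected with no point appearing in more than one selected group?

3

T2, T4, T7 are pairwise disjoint (T2={6,11}; T4={5,9,10}; T7={7,8}).
Every remaining group overlaps one of these, and no 4 of the listed groups are pairwise disjoint, so 3 is the maximum.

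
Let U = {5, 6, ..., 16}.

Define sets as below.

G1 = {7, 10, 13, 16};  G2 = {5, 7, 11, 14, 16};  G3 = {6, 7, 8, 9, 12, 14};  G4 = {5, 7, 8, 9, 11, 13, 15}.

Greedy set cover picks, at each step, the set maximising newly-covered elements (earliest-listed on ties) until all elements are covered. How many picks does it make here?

3

Greedy: pick G4 (covers 7 new) → pick G3 (covers 3 new) → pick G1 (covers 2 new). Total picks: 3.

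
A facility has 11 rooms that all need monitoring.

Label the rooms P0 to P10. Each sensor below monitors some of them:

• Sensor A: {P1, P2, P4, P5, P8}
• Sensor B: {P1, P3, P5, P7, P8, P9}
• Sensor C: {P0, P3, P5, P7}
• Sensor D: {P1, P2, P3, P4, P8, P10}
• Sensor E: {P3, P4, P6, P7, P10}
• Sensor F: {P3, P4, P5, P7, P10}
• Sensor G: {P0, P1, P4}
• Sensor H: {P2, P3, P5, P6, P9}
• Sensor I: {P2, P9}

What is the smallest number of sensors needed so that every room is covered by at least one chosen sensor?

Take {C, D, H}. Their union is {P0, P1, P2, P3, P4, P5, P6, P7, P8, P9, P10}, which is all 11 rooms.
No 2 of the 9 sensors cover everything (all 36 combinations miss at least one room), so 3 is optimal.

3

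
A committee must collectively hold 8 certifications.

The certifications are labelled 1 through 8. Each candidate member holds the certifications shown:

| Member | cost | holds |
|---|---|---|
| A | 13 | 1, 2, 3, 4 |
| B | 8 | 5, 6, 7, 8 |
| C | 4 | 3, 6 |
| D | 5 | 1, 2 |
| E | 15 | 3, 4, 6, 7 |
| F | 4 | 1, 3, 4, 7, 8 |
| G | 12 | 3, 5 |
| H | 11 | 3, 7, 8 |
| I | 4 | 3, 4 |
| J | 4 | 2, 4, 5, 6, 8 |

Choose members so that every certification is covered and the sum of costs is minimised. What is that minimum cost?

F, J together cover every certification (F ∪ J = {1, 2, 3, 4, 5, 6, 7, 8}); total cost 4 + 4 = 8.
No covering selection has total cost below 8.

8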